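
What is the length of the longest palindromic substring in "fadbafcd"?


Input: "fadbafcd"
Checking substrings for palindromes:
  No multi-char palindromic substrings found
Longest palindromic substring: "f" with length 1

1


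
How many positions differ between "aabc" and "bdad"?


Comparing "aabc" and "bdad" position by position:
  Position 0: 'a' vs 'b' => DIFFER
  Position 1: 'a' vs 'd' => DIFFER
  Position 2: 'b' vs 'a' => DIFFER
  Position 3: 'c' vs 'd' => DIFFER
Positions that differ: 4

4


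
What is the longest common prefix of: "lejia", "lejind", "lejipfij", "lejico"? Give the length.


Words: lejia, lejind, lejipfij, lejico
  Position 0: all 'l' => match
  Position 1: all 'e' => match
  Position 2: all 'j' => match
  Position 3: all 'i' => match
  Position 4: ('a', 'n', 'p', 'c') => mismatch, stop
LCP = "leji" (length 4)

4


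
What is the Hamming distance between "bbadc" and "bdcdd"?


Comparing "bbadc" and "bdcdd" position by position:
  Position 0: 'b' vs 'b' => same
  Position 1: 'b' vs 'd' => differ
  Position 2: 'a' vs 'c' => differ
  Position 3: 'd' vs 'd' => same
  Position 4: 'c' vs 'd' => differ
Total differences (Hamming distance): 3

3


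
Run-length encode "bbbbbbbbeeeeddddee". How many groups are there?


Input: bbbbbbbbeeeeddddee
Scanning for consecutive runs:
  Group 1: 'b' x 8 (positions 0-7)
  Group 2: 'e' x 4 (positions 8-11)
  Group 3: 'd' x 4 (positions 12-15)
  Group 4: 'e' x 2 (positions 16-17)
Total groups: 4

4


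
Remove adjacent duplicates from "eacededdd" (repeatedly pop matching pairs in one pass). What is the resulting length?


Input: eacededdd
Stack-based adjacent duplicate removal:
  Read 'e': push. Stack: e
  Read 'a': push. Stack: ea
  Read 'c': push. Stack: eac
  Read 'e': push. Stack: eace
  Read 'd': push. Stack: eaced
  Read 'e': push. Stack: eacede
  Read 'd': push. Stack: eaceded
  Read 'd': matches stack top 'd' => pop. Stack: eacede
  Read 'd': push. Stack: eaceded
Final stack: "eaceded" (length 7)

7


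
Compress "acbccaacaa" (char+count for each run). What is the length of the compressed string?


Input: acbccaacaa
Runs:
  'a' x 1 => "a1"
  'c' x 1 => "c1"
  'b' x 1 => "b1"
  'c' x 2 => "c2"
  'a' x 2 => "a2"
  'c' x 1 => "c1"
  'a' x 2 => "a2"
Compressed: "a1c1b1c2a2c1a2"
Compressed length: 14

14


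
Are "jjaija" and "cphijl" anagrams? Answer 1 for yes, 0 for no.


Strings: "jjaija", "cphijl"
Sorted first:  aaijjj
Sorted second: chijlp
Differ at position 0: 'a' vs 'c' => not anagrams

0


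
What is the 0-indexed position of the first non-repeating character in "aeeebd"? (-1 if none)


Input: aeeebd
Character frequencies:
  'a': 1
  'b': 1
  'd': 1
  'e': 3
Scanning left to right for freq == 1:
  Position 0 ('a'): unique! => answer = 0

0


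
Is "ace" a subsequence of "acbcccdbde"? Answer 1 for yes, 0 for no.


Check if "ace" is a subsequence of "acbcccdbde"
Greedy scan:
  Position 0 ('a'): matches sub[0] = 'a'
  Position 1 ('c'): matches sub[1] = 'c'
  Position 2 ('b'): no match needed
  Position 3 ('c'): no match needed
  Position 4 ('c'): no match needed
  Position 5 ('c'): no match needed
  Position 6 ('d'): no match needed
  Position 7 ('b'): no match needed
  Position 8 ('d'): no match needed
  Position 9 ('e'): matches sub[2] = 'e'
All 3 characters matched => is a subsequence

1


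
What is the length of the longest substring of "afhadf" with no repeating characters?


Input: "afhadf"
Sliding window (track last position of each char):
  Position 0 ('a'): window [0,0] length 1 -- new best
  Position 1 ('f'): window [0,1] length 2 -- new best
  Position 2 ('h'): window [0,2] length 3 -- new best
  Position 3 ('a'): repeat (last at 0), move window start to 1
  Position 3 ('a'): window [1,3] length 3
  Position 4 ('d'): window [1,4] length 4 -- new best
  Position 5 ('f'): repeat (last at 1), move window start to 2
  Position 5 ('f'): window [2,5] length 4
Longest substring with no repeats: "fhad" with length 4

4


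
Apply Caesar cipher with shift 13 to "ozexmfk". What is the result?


Caesar cipher: shift "ozexmfk" by 13
  'o' (pos 14) + 13 = pos 1 = 'b'
  'z' (pos 25) + 13 = pos 12 = 'm'
  'e' (pos 4) + 13 = pos 17 = 'r'
  'x' (pos 23) + 13 = pos 10 = 'k'
  'm' (pos 12) + 13 = pos 25 = 'z'
  'f' (pos 5) + 13 = pos 18 = 's'
  'k' (pos 10) + 13 = pos 23 = 'x'
Result: bmrkzsx

bmrkzsx


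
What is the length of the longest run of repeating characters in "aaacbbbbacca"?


Input: "aaacbbbbacca"
Scanning for longest run:
  Position 1 ('a'): continues run of 'a', length=2
  Position 2 ('a'): continues run of 'a', length=3
  Position 3 ('c'): new char, reset run to 1
  Position 4 ('b'): new char, reset run to 1
  Position 5 ('b'): continues run of 'b', length=2
  Position 6 ('b'): continues run of 'b', length=3
  Position 7 ('b'): continues run of 'b', length=4
  Position 8 ('a'): new char, reset run to 1
  Position 9 ('c'): new char, reset run to 1
  Position 10 ('c'): continues run of 'c', length=2
  Position 11 ('a'): new char, reset run to 1
Longest run: 'b' with length 4

4


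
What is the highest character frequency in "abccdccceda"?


Input: abccdccceda
Character counts:
  'a': 2
  'b': 1
  'c': 5
  'd': 2
  'e': 1
Maximum frequency: 5

5


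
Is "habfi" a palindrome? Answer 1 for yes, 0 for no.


Input: habfi
Reversed: ifbah
  Compare pos 0 ('h') with pos 4 ('i'): MISMATCH
  Compare pos 1 ('a') with pos 3 ('f'): MISMATCH
Result: not a palindrome

0


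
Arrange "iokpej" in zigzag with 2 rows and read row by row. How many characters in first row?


Zigzag "iokpej" into 2 rows:
Placing characters:
  'i' => row 0
  'o' => row 1
  'k' => row 0
  'p' => row 1
  'e' => row 0
  'j' => row 1
Rows:
  Row 0: "ike"
  Row 1: "opj"
First row length: 3

3


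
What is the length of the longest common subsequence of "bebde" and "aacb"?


LCS of "bebde" and "aacb"
DP table:
           a    a    c    b
      0    0    0    0    0
  b   0    0    0    0    1
  e   0    0    0    0    1
  b   0    0    0    0    1
  d   0    0    0    0    1
  e   0    0    0    0    1
LCS length = dp[5][4] = 1

1


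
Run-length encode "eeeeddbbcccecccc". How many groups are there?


Input: eeeeddbbcccecccc
Scanning for consecutive runs:
  Group 1: 'e' x 4 (positions 0-3)
  Group 2: 'd' x 2 (positions 4-5)
  Group 3: 'b' x 2 (positions 6-7)
  Group 4: 'c' x 3 (positions 8-10)
  Group 5: 'e' x 1 (positions 11-11)
  Group 6: 'c' x 4 (positions 12-15)
Total groups: 6

6


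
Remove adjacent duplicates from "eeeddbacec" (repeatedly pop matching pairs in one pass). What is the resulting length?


Input: eeeddbacec
Stack-based adjacent duplicate removal:
  Read 'e': push. Stack: e
  Read 'e': matches stack top 'e' => pop. Stack: (empty)
  Read 'e': push. Stack: e
  Read 'd': push. Stack: ed
  Read 'd': matches stack top 'd' => pop. Stack: e
  Read 'b': push. Stack: eb
  Read 'a': push. Stack: eba
  Read 'c': push. Stack: ebac
  Read 'e': push. Stack: ebace
  Read 'c': push. Stack: ebacec
Final stack: "ebacec" (length 6)

6


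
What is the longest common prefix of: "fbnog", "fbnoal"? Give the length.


Words: fbnog, fbnoal
  Position 0: all 'f' => match
  Position 1: all 'b' => match
  Position 2: all 'n' => match
  Position 3: all 'o' => match
  Position 4: ('g', 'a') => mismatch, stop
LCP = "fbno" (length 4)

4


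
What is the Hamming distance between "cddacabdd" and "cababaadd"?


Comparing "cddacabdd" and "cababaadd" position by position:
  Position 0: 'c' vs 'c' => same
  Position 1: 'd' vs 'a' => differ
  Position 2: 'd' vs 'b' => differ
  Position 3: 'a' vs 'a' => same
  Position 4: 'c' vs 'b' => differ
  Position 5: 'a' vs 'a' => same
  Position 6: 'b' vs 'a' => differ
  Position 7: 'd' vs 'd' => same
  Position 8: 'd' vs 'd' => same
Total differences (Hamming distance): 4

4


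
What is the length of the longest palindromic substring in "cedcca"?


Input: "cedcca"
Checking substrings for palindromes:
  [3:5] "cc" (len 2) => palindrome
Longest palindromic substring: "cc" with length 2

2


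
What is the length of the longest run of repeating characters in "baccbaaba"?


Input: "baccbaaba"
Scanning for longest run:
  Position 1 ('a'): new char, reset run to 1
  Position 2 ('c'): new char, reset run to 1
  Position 3 ('c'): continues run of 'c', length=2
  Position 4 ('b'): new char, reset run to 1
  Position 5 ('a'): new char, reset run to 1
  Position 6 ('a'): continues run of 'a', length=2
  Position 7 ('b'): new char, reset run to 1
  Position 8 ('a'): new char, reset run to 1
Longest run: 'c' with length 2

2


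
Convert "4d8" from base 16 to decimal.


Input: "4d8" in base 16
Positional expansion:
  Digit '4' (value 4) x 16^2 = 1024
  Digit 'd' (value 13) x 16^1 = 208
  Digit '8' (value 8) x 16^0 = 8
Sum = 1240

1240


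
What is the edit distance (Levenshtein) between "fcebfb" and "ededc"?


Computing edit distance: "fcebfb" -> "ededc"
DP table:
           e    d    e    d    c
      0    1    2    3    4    5
  f   1    1    2    3    4    5
  c   2    2    2    3    4    4
  e   3    2    3    2    3    4
  b   4    3    3    3    3    4
  f   5    4    4    4    4    4
  b   6    5    5    5    5    5
Edit distance = dp[6][5] = 5

5


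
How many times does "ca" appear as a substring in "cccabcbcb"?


Searching for "ca" in "cccabcbcb"
Scanning each position:
  Position 0: "cc" => no
  Position 1: "cc" => no
  Position 2: "ca" => MATCH
  Position 3: "ab" => no
  Position 4: "bc" => no
  Position 5: "cb" => no
  Position 6: "bc" => no
  Position 7: "cb" => no
Total occurrences: 1

1


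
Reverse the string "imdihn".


Input: imdihn
Reading characters right to left:
  Position 5: 'n'
  Position 4: 'h'
  Position 3: 'i'
  Position 2: 'd'
  Position 1: 'm'
  Position 0: 'i'
Reversed: nhidmi

nhidmi


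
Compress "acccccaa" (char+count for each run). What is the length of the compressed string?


Input: acccccaa
Runs:
  'a' x 1 => "a1"
  'c' x 5 => "c5"
  'a' x 2 => "a2"
Compressed: "a1c5a2"
Compressed length: 6

6


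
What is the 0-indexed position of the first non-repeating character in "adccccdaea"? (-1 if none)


Input: adccccdaea
Character frequencies:
  'a': 3
  'c': 4
  'd': 2
  'e': 1
Scanning left to right for freq == 1:
  Position 0 ('a'): freq=3, skip
  Position 1 ('d'): freq=2, skip
  Position 2 ('c'): freq=4, skip
  Position 3 ('c'): freq=4, skip
  Position 4 ('c'): freq=4, skip
  Position 5 ('c'): freq=4, skip
  Position 6 ('d'): freq=2, skip
  Position 7 ('a'): freq=3, skip
  Position 8 ('e'): unique! => answer = 8

8


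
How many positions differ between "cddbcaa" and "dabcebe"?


Comparing "cddbcaa" and "dabcebe" position by position:
  Position 0: 'c' vs 'd' => DIFFER
  Position 1: 'd' vs 'a' => DIFFER
  Position 2: 'd' vs 'b' => DIFFER
  Position 3: 'b' vs 'c' => DIFFER
  Position 4: 'c' vs 'e' => DIFFER
  Position 5: 'a' vs 'b' => DIFFER
  Position 6: 'a' vs 'e' => DIFFER
Positions that differ: 7

7


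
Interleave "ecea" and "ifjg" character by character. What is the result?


Interleaving "ecea" and "ifjg":
  Position 0: 'e' from first, 'i' from second => "ei"
  Position 1: 'c' from first, 'f' from second => "cf"
  Position 2: 'e' from first, 'j' from second => "ej"
  Position 3: 'a' from first, 'g' from second => "ag"
Result: eicfejag

eicfejag


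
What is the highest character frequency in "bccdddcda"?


Input: bccdddcda
Character counts:
  'a': 1
  'b': 1
  'c': 3
  'd': 4
Maximum frequency: 4

4


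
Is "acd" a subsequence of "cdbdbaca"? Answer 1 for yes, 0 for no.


Check if "acd" is a subsequence of "cdbdbaca"
Greedy scan:
  Position 0 ('c'): no match needed
  Position 1 ('d'): no match needed
  Position 2 ('b'): no match needed
  Position 3 ('d'): no match needed
  Position 4 ('b'): no match needed
  Position 5 ('a'): matches sub[0] = 'a'
  Position 6 ('c'): matches sub[1] = 'c'
  Position 7 ('a'): no match needed
Only matched 2/3 characters => not a subsequence

0


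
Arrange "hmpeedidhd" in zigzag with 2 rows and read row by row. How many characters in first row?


Zigzag "hmpeedidhd" into 2 rows:
Placing characters:
  'h' => row 0
  'm' => row 1
  'p' => row 0
  'e' => row 1
  'e' => row 0
  'd' => row 1
  'i' => row 0
  'd' => row 1
  'h' => row 0
  'd' => row 1
Rows:
  Row 0: "hpeih"
  Row 1: "meddd"
First row length: 5

5


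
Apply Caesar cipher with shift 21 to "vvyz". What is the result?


Caesar cipher: shift "vvyz" by 21
  'v' (pos 21) + 21 = pos 16 = 'q'
  'v' (pos 21) + 21 = pos 16 = 'q'
  'y' (pos 24) + 21 = pos 19 = 't'
  'z' (pos 25) + 21 = pos 20 = 'u'
Result: qqtu

qqtu


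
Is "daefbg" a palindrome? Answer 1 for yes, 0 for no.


Input: daefbg
Reversed: gbfead
  Compare pos 0 ('d') with pos 5 ('g'): MISMATCH
  Compare pos 1 ('a') with pos 4 ('b'): MISMATCH
  Compare pos 2 ('e') with pos 3 ('f'): MISMATCH
Result: not a palindrome

0


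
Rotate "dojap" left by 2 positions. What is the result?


Input: "dojap", rotate left by 2
First 2 characters: "do"
Remaining characters: "jap"
Concatenate remaining + first: "jap" + "do" = "japdo"

japdo


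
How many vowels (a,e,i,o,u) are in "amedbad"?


Input: amedbad
Checking each character:
  'a' at position 0: vowel (running total: 1)
  'm' at position 1: consonant
  'e' at position 2: vowel (running total: 2)
  'd' at position 3: consonant
  'b' at position 4: consonant
  'a' at position 5: vowel (running total: 3)
  'd' at position 6: consonant
Total vowels: 3

3


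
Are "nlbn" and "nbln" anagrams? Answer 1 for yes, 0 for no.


Strings: "nlbn", "nbln"
Sorted first:  blnn
Sorted second: blnn
Sorted forms match => anagrams

1


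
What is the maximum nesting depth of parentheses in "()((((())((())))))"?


Input: "()((((())((())))))"
Tracking depth:
  Position 0 '(': depth becomes 1
  Position 1 ')': depth becomes 0
  Position 2 '(': depth becomes 1
  Position 3 '(': depth becomes 2
  Position 4 '(': depth becomes 3
  Position 5 '(': depth becomes 4
  Position 6 '(': depth becomes 5
  Position 7 ')': depth becomes 4
  Position 8 ')': depth becomes 3
  Position 9 '(': depth becomes 4
  Position 10 '(': depth becomes 5
  Position 11 '(': depth becomes 6
  Position 12 ')': depth becomes 5
  Position 13 ')': depth becomes 4
  Position 14 ')': depth becomes 3
  Position 15 ')': depth becomes 2
  Position 16 ')': depth becomes 1
  Position 17 ')': depth becomes 0
Maximum depth reached: 6

6


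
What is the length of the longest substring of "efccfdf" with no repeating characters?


Input: "efccfdf"
Sliding window (track last position of each char):
  Position 0 ('e'): window [0,0] length 1 -- new best
  Position 1 ('f'): window [0,1] length 2 -- new best
  Position 2 ('c'): window [0,2] length 3 -- new best
  Position 3 ('c'): repeat (last at 2), move window start to 3
  Position 3 ('c'): window [3,3] length 1
  Position 4 ('f'): window [3,4] length 2
  Position 5 ('d'): window [3,5] length 3
  Position 6 ('f'): repeat (last at 4), move window start to 5
  Position 6 ('f'): window [5,6] length 2
Longest substring with no repeats: "efc" with length 3

3


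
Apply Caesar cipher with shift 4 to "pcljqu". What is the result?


Caesar cipher: shift "pcljqu" by 4
  'p' (pos 15) + 4 = pos 19 = 't'
  'c' (pos 2) + 4 = pos 6 = 'g'
  'l' (pos 11) + 4 = pos 15 = 'p'
  'j' (pos 9) + 4 = pos 13 = 'n'
  'q' (pos 16) + 4 = pos 20 = 'u'
  'u' (pos 20) + 4 = pos 24 = 'y'
Result: tgpnuy

tgpnuy


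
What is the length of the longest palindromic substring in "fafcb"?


Input: "fafcb"
Checking substrings for palindromes:
  [0:3] "faf" (len 3) => palindrome
Longest palindromic substring: "faf" with length 3

3


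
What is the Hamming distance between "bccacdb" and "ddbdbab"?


Comparing "bccacdb" and "ddbdbab" position by position:
  Position 0: 'b' vs 'd' => differ
  Position 1: 'c' vs 'd' => differ
  Position 2: 'c' vs 'b' => differ
  Position 3: 'a' vs 'd' => differ
  Position 4: 'c' vs 'b' => differ
  Position 5: 'd' vs 'a' => differ
  Position 6: 'b' vs 'b' => same
Total differences (Hamming distance): 6

6


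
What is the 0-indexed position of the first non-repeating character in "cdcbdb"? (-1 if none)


Input: cdcbdb
Character frequencies:
  'b': 2
  'c': 2
  'd': 2
Scanning left to right for freq == 1:
  Position 0 ('c'): freq=2, skip
  Position 1 ('d'): freq=2, skip
  Position 2 ('c'): freq=2, skip
  Position 3 ('b'): freq=2, skip
  Position 4 ('d'): freq=2, skip
  Position 5 ('b'): freq=2, skip
  No unique character found => answer = -1

-1


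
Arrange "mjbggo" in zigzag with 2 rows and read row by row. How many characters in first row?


Zigzag "mjbggo" into 2 rows:
Placing characters:
  'm' => row 0
  'j' => row 1
  'b' => row 0
  'g' => row 1
  'g' => row 0
  'o' => row 1
Rows:
  Row 0: "mbg"
  Row 1: "jgo"
First row length: 3

3


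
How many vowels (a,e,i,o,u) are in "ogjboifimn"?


Input: ogjboifimn
Checking each character:
  'o' at position 0: vowel (running total: 1)
  'g' at position 1: consonant
  'j' at position 2: consonant
  'b' at position 3: consonant
  'o' at position 4: vowel (running total: 2)
  'i' at position 5: vowel (running total: 3)
  'f' at position 6: consonant
  'i' at position 7: vowel (running total: 4)
  'm' at position 8: consonant
  'n' at position 9: consonant
Total vowels: 4

4


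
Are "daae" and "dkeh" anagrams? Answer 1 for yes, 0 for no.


Strings: "daae", "dkeh"
Sorted first:  aade
Sorted second: dehk
Differ at position 0: 'a' vs 'd' => not anagrams

0


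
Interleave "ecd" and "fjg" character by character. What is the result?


Interleaving "ecd" and "fjg":
  Position 0: 'e' from first, 'f' from second => "ef"
  Position 1: 'c' from first, 'j' from second => "cj"
  Position 2: 'd' from first, 'g' from second => "dg"
Result: efcjdg

efcjdg


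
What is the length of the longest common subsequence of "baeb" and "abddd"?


LCS of "baeb" and "abddd"
DP table:
           a    b    d    d    d
      0    0    0    0    0    0
  b   0    0    1    1    1    1
  a   0    1    1    1    1    1
  e   0    1    1    1    1    1
  b   0    1    2    2    2    2
LCS length = dp[4][5] = 2

2


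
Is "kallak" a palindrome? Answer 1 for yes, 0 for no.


Input: kallak
Reversed: kallak
  Compare pos 0 ('k') with pos 5 ('k'): match
  Compare pos 1 ('a') with pos 4 ('a'): match
  Compare pos 2 ('l') with pos 3 ('l'): match
Result: palindrome

1


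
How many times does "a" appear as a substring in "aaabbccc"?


Searching for "a" in "aaabbccc"
Scanning each position:
  Position 0: "a" => MATCH
  Position 1: "a" => MATCH
  Position 2: "a" => MATCH
  Position 3: "b" => no
  Position 4: "b" => no
  Position 5: "c" => no
  Position 6: "c" => no
  Position 7: "c" => no
Total occurrences: 3

3


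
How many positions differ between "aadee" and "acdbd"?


Comparing "aadee" and "acdbd" position by position:
  Position 0: 'a' vs 'a' => same
  Position 1: 'a' vs 'c' => DIFFER
  Position 2: 'd' vs 'd' => same
  Position 3: 'e' vs 'b' => DIFFER
  Position 4: 'e' vs 'd' => DIFFER
Positions that differ: 3

3


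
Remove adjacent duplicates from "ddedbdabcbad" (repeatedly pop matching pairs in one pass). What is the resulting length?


Input: ddedbdabcbad
Stack-based adjacent duplicate removal:
  Read 'd': push. Stack: d
  Read 'd': matches stack top 'd' => pop. Stack: (empty)
  Read 'e': push. Stack: e
  Read 'd': push. Stack: ed
  Read 'b': push. Stack: edb
  Read 'd': push. Stack: edbd
  Read 'a': push. Stack: edbda
  Read 'b': push. Stack: edbdab
  Read 'c': push. Stack: edbdabc
  Read 'b': push. Stack: edbdabcb
  Read 'a': push. Stack: edbdabcba
  Read 'd': push. Stack: edbdabcbad
Final stack: "edbdabcbad" (length 10)

10


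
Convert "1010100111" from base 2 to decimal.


Input: "1010100111" in base 2
Positional expansion:
  Digit '1' (value 1) x 2^9 = 512
  Digit '0' (value 0) x 2^8 = 0
  Digit '1' (value 1) x 2^7 = 128
  Digit '0' (value 0) x 2^6 = 0
  Digit '1' (value 1) x 2^5 = 32
  Digit '0' (value 0) x 2^4 = 0
  Digit '0' (value 0) x 2^3 = 0
  Digit '1' (value 1) x 2^2 = 4
  Digit '1' (value 1) x 2^1 = 2
  Digit '1' (value 1) x 2^0 = 1
Sum = 679

679


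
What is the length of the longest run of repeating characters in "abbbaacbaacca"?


Input: "abbbaacbaacca"
Scanning for longest run:
  Position 1 ('b'): new char, reset run to 1
  Position 2 ('b'): continues run of 'b', length=2
  Position 3 ('b'): continues run of 'b', length=3
  Position 4 ('a'): new char, reset run to 1
  Position 5 ('a'): continues run of 'a', length=2
  Position 6 ('c'): new char, reset run to 1
  Position 7 ('b'): new char, reset run to 1
  Position 8 ('a'): new char, reset run to 1
  Position 9 ('a'): continues run of 'a', length=2
  Position 10 ('c'): new char, reset run to 1
  Position 11 ('c'): continues run of 'c', length=2
  Position 12 ('a'): new char, reset run to 1
Longest run: 'b' with length 3

3


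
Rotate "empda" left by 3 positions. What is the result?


Input: "empda", rotate left by 3
First 3 characters: "emp"
Remaining characters: "da"
Concatenate remaining + first: "da" + "emp" = "daemp"

daemp


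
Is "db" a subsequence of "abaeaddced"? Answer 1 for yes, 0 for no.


Check if "db" is a subsequence of "abaeaddced"
Greedy scan:
  Position 0 ('a'): no match needed
  Position 1 ('b'): no match needed
  Position 2 ('a'): no match needed
  Position 3 ('e'): no match needed
  Position 4 ('a'): no match needed
  Position 5 ('d'): matches sub[0] = 'd'
  Position 6 ('d'): no match needed
  Position 7 ('c'): no match needed
  Position 8 ('e'): no match needed
  Position 9 ('d'): no match needed
Only matched 1/2 characters => not a subsequence

0


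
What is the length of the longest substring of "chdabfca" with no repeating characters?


Input: "chdabfca"
Sliding window (track last position of each char):
  Position 0 ('c'): window [0,0] length 1 -- new best
  Position 1 ('h'): window [0,1] length 2 -- new best
  Position 2 ('d'): window [0,2] length 3 -- new best
  Position 3 ('a'): window [0,3] length 4 -- new best
  Position 4 ('b'): window [0,4] length 5 -- new best
  Position 5 ('f'): window [0,5] length 6 -- new best
  Position 6 ('c'): repeat (last at 0), move window start to 1
  Position 6 ('c'): window [1,6] length 6
  Position 7 ('a'): repeat (last at 3), move window start to 4
  Position 7 ('a'): window [4,7] length 4
Longest substring with no repeats: "chdabf" with length 6

6


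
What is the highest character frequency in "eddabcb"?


Input: eddabcb
Character counts:
  'a': 1
  'b': 2
  'c': 1
  'd': 2
  'e': 1
Maximum frequency: 2

2


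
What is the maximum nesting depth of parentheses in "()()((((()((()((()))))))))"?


Input: "()()((((()((()((()))))))))"
Tracking depth:
  Position 0 '(': depth becomes 1
  Position 1 ')': depth becomes 0
  Position 2 '(': depth becomes 1
  Position 3 ')': depth becomes 0
  Position 4 '(': depth becomes 1
  Position 5 '(': depth becomes 2
  Position 6 '(': depth becomes 3
  Position 7 '(': depth becomes 4
  Position 8 '(': depth becomes 5
  Position 9 ')': depth becomes 4
  Position 10 '(': depth becomes 5
  Position 11 '(': depth becomes 6
  Position 12 '(': depth becomes 7
  Position 13 ')': depth becomes 6
  Position 14 '(': depth becomes 7
  Position 15 '(': depth becomes 8
  Position 16 '(': depth becomes 9
  Position 17 ')': depth becomes 8
  Position 18 ')': depth becomes 7
  Position 19 ')': depth becomes 6
  Position 20 ')': depth becomes 5
  Position 21 ')': depth becomes 4
  Position 22 ')': depth becomes 3
  Position 23 ')': depth becomes 2
  Position 24 ')': depth becomes 1
  Position 25 ')': depth becomes 0
Maximum depth reached: 9

9


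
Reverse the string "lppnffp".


Input: lppnffp
Reading characters right to left:
  Position 6: 'p'
  Position 5: 'f'
  Position 4: 'f'
  Position 3: 'n'
  Position 2: 'p'
  Position 1: 'p'
  Position 0: 'l'
Reversed: pffnppl

pffnppl


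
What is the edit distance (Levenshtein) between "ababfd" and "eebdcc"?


Computing edit distance: "ababfd" -> "eebdcc"
DP table:
           e    e    b    d    c    c
      0    1    2    3    4    5    6
  a   1    1    2    3    4    5    6
  b   2    2    2    2    3    4    5
  a   3    3    3    3    3    4    5
  b   4    4    4    3    4    4    5
  f   5    5    5    4    4    5    5
  d   6    6    6    5    4    5    6
Edit distance = dp[6][6] = 6

6


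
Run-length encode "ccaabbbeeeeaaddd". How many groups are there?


Input: ccaabbbeeeeaaddd
Scanning for consecutive runs:
  Group 1: 'c' x 2 (positions 0-1)
  Group 2: 'a' x 2 (positions 2-3)
  Group 3: 'b' x 3 (positions 4-6)
  Group 4: 'e' x 4 (positions 7-10)
  Group 5: 'a' x 2 (positions 11-12)
  Group 6: 'd' x 3 (positions 13-15)
Total groups: 6

6


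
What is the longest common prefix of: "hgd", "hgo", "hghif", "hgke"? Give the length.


Words: hgd, hgo, hghif, hgke
  Position 0: all 'h' => match
  Position 1: all 'g' => match
  Position 2: ('d', 'o', 'h', 'k') => mismatch, stop
LCP = "hg" (length 2)

2


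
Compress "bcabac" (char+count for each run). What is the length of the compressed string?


Input: bcabac
Runs:
  'b' x 1 => "b1"
  'c' x 1 => "c1"
  'a' x 1 => "a1"
  'b' x 1 => "b1"
  'a' x 1 => "a1"
  'c' x 1 => "c1"
Compressed: "b1c1a1b1a1c1"
Compressed length: 12

12


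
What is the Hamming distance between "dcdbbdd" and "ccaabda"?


Comparing "dcdbbdd" and "ccaabda" position by position:
  Position 0: 'd' vs 'c' => differ
  Position 1: 'c' vs 'c' => same
  Position 2: 'd' vs 'a' => differ
  Position 3: 'b' vs 'a' => differ
  Position 4: 'b' vs 'b' => same
  Position 5: 'd' vs 'd' => same
  Position 6: 'd' vs 'a' => differ
Total differences (Hamming distance): 4

4


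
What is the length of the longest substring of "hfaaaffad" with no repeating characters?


Input: "hfaaaffad"
Sliding window (track last position of each char):
  Position 0 ('h'): window [0,0] length 1 -- new best
  Position 1 ('f'): window [0,1] length 2 -- new best
  Position 2 ('a'): window [0,2] length 3 -- new best
  Position 3 ('a'): repeat (last at 2), move window start to 3
  Position 3 ('a'): window [3,3] length 1
  Position 4 ('a'): repeat (last at 3), move window start to 4
  Position 4 ('a'): window [4,4] length 1
  Position 5 ('f'): window [4,5] length 2
  Position 6 ('f'): repeat (last at 5), move window start to 6
  Position 6 ('f'): window [6,6] length 1
  Position 7 ('a'): window [6,7] length 2
  Position 8 ('d'): window [6,8] length 3
Longest substring with no repeats: "hfa" with length 3

3


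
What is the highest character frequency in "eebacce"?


Input: eebacce
Character counts:
  'a': 1
  'b': 1
  'c': 2
  'e': 3
Maximum frequency: 3

3


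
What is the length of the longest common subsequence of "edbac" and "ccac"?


LCS of "edbac" and "ccac"
DP table:
           c    c    a    c
      0    0    0    0    0
  e   0    0    0    0    0
  d   0    0    0    0    0
  b   0    0    0    0    0
  a   0    0    0    1    1
  c   0    1    1    1    2
LCS length = dp[5][4] = 2

2


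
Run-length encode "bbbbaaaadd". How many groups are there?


Input: bbbbaaaadd
Scanning for consecutive runs:
  Group 1: 'b' x 4 (positions 0-3)
  Group 2: 'a' x 4 (positions 4-7)
  Group 3: 'd' x 2 (positions 8-9)
Total groups: 3

3


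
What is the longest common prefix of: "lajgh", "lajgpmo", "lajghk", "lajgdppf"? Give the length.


Words: lajgh, lajgpmo, lajghk, lajgdppf
  Position 0: all 'l' => match
  Position 1: all 'a' => match
  Position 2: all 'j' => match
  Position 3: all 'g' => match
  Position 4: ('h', 'p', 'h', 'd') => mismatch, stop
LCP = "lajg" (length 4)

4


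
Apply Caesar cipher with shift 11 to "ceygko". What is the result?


Caesar cipher: shift "ceygko" by 11
  'c' (pos 2) + 11 = pos 13 = 'n'
  'e' (pos 4) + 11 = pos 15 = 'p'
  'y' (pos 24) + 11 = pos 9 = 'j'
  'g' (pos 6) + 11 = pos 17 = 'r'
  'k' (pos 10) + 11 = pos 21 = 'v'
  'o' (pos 14) + 11 = pos 25 = 'z'
Result: npjrvz

npjrvz


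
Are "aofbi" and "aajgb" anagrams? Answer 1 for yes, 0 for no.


Strings: "aofbi", "aajgb"
Sorted first:  abfio
Sorted second: aabgj
Differ at position 1: 'b' vs 'a' => not anagrams

0


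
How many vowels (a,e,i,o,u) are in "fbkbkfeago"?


Input: fbkbkfeago
Checking each character:
  'f' at position 0: consonant
  'b' at position 1: consonant
  'k' at position 2: consonant
  'b' at position 3: consonant
  'k' at position 4: consonant
  'f' at position 5: consonant
  'e' at position 6: vowel (running total: 1)
  'a' at position 7: vowel (running total: 2)
  'g' at position 8: consonant
  'o' at position 9: vowel (running total: 3)
Total vowels: 3

3


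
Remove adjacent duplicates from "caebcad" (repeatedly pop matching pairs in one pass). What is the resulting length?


Input: caebcad
Stack-based adjacent duplicate removal:
  Read 'c': push. Stack: c
  Read 'a': push. Stack: ca
  Read 'e': push. Stack: cae
  Read 'b': push. Stack: caeb
  Read 'c': push. Stack: caebc
  Read 'a': push. Stack: caebca
  Read 'd': push. Stack: caebcad
Final stack: "caebcad" (length 7)

7


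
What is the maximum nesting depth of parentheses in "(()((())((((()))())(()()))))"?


Input: "(()((())((((()))())(()()))))"
Tracking depth:
  Position 0 '(': depth becomes 1
  Position 1 '(': depth becomes 2
  Position 2 ')': depth becomes 1
  Position 3 '(': depth becomes 2
  Position 4 '(': depth becomes 3
  Position 5 '(': depth becomes 4
  Position 6 ')': depth becomes 3
  Position 7 ')': depth becomes 2
  Position 8 '(': depth becomes 3
  Position 9 '(': depth becomes 4
  Position 10 '(': depth becomes 5
  Position 11 '(': depth becomes 6
  Position 12 '(': depth becomes 7
  Position 13 ')': depth becomes 6
  Position 14 ')': depth becomes 5
  Position 15 ')': depth becomes 4
  Position 16 '(': depth becomes 5
  Position 17 ')': depth becomes 4
  Position 18 ')': depth becomes 3
  Position 19 '(': depth becomes 4
  Position 20 '(': depth becomes 5
  Position 21 ')': depth becomes 4
  Position 22 '(': depth becomes 5
  Position 23 ')': depth becomes 4
  Position 24 ')': depth becomes 3
  Position 25 ')': depth becomes 2
  Position 26 ')': depth becomes 1
  Position 27 ')': depth becomes 0
Maximum depth reached: 7

7


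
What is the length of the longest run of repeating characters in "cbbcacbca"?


Input: "cbbcacbca"
Scanning for longest run:
  Position 1 ('b'): new char, reset run to 1
  Position 2 ('b'): continues run of 'b', length=2
  Position 3 ('c'): new char, reset run to 1
  Position 4 ('a'): new char, reset run to 1
  Position 5 ('c'): new char, reset run to 1
  Position 6 ('b'): new char, reset run to 1
  Position 7 ('c'): new char, reset run to 1
  Position 8 ('a'): new char, reset run to 1
Longest run: 'b' with length 2

2


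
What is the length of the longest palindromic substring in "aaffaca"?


Input: "aaffaca"
Checking substrings for palindromes:
  [1:5] "affa" (len 4) => palindrome
  [4:7] "aca" (len 3) => palindrome
  [0:2] "aa" (len 2) => palindrome
  [2:4] "ff" (len 2) => palindrome
Longest palindromic substring: "affa" with length 4

4


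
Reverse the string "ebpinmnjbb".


Input: ebpinmnjbb
Reading characters right to left:
  Position 9: 'b'
  Position 8: 'b'
  Position 7: 'j'
  Position 6: 'n'
  Position 5: 'm'
  Position 4: 'n'
  Position 3: 'i'
  Position 2: 'p'
  Position 1: 'b'
  Position 0: 'e'
Reversed: bbjnmnipbe

bbjnmnipbe


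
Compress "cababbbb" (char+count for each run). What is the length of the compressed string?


Input: cababbbb
Runs:
  'c' x 1 => "c1"
  'a' x 1 => "a1"
  'b' x 1 => "b1"
  'a' x 1 => "a1"
  'b' x 4 => "b4"
Compressed: "c1a1b1a1b4"
Compressed length: 10

10


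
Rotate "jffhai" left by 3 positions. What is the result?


Input: "jffhai", rotate left by 3
First 3 characters: "jff"
Remaining characters: "hai"
Concatenate remaining + first: "hai" + "jff" = "haijff"

haijff


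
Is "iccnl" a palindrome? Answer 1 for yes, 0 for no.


Input: iccnl
Reversed: lncci
  Compare pos 0 ('i') with pos 4 ('l'): MISMATCH
  Compare pos 1 ('c') with pos 3 ('n'): MISMATCH
Result: not a palindrome

0


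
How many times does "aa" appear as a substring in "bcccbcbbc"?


Searching for "aa" in "bcccbcbbc"
Scanning each position:
  Position 0: "bc" => no
  Position 1: "cc" => no
  Position 2: "cc" => no
  Position 3: "cb" => no
  Position 4: "bc" => no
  Position 5: "cb" => no
  Position 6: "bb" => no
  Position 7: "bc" => no
Total occurrences: 0

0


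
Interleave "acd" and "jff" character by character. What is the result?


Interleaving "acd" and "jff":
  Position 0: 'a' from first, 'j' from second => "aj"
  Position 1: 'c' from first, 'f' from second => "cf"
  Position 2: 'd' from first, 'f' from second => "df"
Result: ajcfdf

ajcfdf


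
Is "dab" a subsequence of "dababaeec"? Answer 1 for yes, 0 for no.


Check if "dab" is a subsequence of "dababaeec"
Greedy scan:
  Position 0 ('d'): matches sub[0] = 'd'
  Position 1 ('a'): matches sub[1] = 'a'
  Position 2 ('b'): matches sub[2] = 'b'
  Position 3 ('a'): no match needed
  Position 4 ('b'): no match needed
  Position 5 ('a'): no match needed
  Position 6 ('e'): no match needed
  Position 7 ('e'): no match needed
  Position 8 ('c'): no match needed
All 3 characters matched => is a subsequence

1


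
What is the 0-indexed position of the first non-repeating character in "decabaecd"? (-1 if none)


Input: decabaecd
Character frequencies:
  'a': 2
  'b': 1
  'c': 2
  'd': 2
  'e': 2
Scanning left to right for freq == 1:
  Position 0 ('d'): freq=2, skip
  Position 1 ('e'): freq=2, skip
  Position 2 ('c'): freq=2, skip
  Position 3 ('a'): freq=2, skip
  Position 4 ('b'): unique! => answer = 4

4


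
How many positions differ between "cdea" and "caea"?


Comparing "cdea" and "caea" position by position:
  Position 0: 'c' vs 'c' => same
  Position 1: 'd' vs 'a' => DIFFER
  Position 2: 'e' vs 'e' => same
  Position 3: 'a' vs 'a' => same
Positions that differ: 1

1


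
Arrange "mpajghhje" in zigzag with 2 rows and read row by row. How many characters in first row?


Zigzag "mpajghhje" into 2 rows:
Placing characters:
  'm' => row 0
  'p' => row 1
  'a' => row 0
  'j' => row 1
  'g' => row 0
  'h' => row 1
  'h' => row 0
  'j' => row 1
  'e' => row 0
Rows:
  Row 0: "maghe"
  Row 1: "pjhj"
First row length: 5

5


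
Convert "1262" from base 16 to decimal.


Input: "1262" in base 16
Positional expansion:
  Digit '1' (value 1) x 16^3 = 4096
  Digit '2' (value 2) x 16^2 = 512
  Digit '6' (value 6) x 16^1 = 96
  Digit '2' (value 2) x 16^0 = 2
Sum = 4706

4706


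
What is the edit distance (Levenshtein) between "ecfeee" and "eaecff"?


Computing edit distance: "ecfeee" -> "eaecff"
DP table:
           e    a    e    c    f    f
      0    1    2    3    4    5    6
  e   1    0    1    2    3    4    5
  c   2    1    1    2    2    3    4
  f   3    2    2    2    3    2    3
  e   4    3    3    2    3    3    3
  e   5    4    4    3    3    4    4
  e   6    5    5    4    4    4    5
Edit distance = dp[6][6] = 5

5


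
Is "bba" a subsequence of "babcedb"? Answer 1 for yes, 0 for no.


Check if "bba" is a subsequence of "babcedb"
Greedy scan:
  Position 0 ('b'): matches sub[0] = 'b'
  Position 1 ('a'): no match needed
  Position 2 ('b'): matches sub[1] = 'b'
  Position 3 ('c'): no match needed
  Position 4 ('e'): no match needed
  Position 5 ('d'): no match needed
  Position 6 ('b'): no match needed
Only matched 2/3 characters => not a subsequence

0


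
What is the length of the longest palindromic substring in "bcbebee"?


Input: "bcbebee"
Checking substrings for palindromes:
  [0:3] "bcb" (len 3) => palindrome
  [2:5] "beb" (len 3) => palindrome
  [3:6] "ebe" (len 3) => palindrome
  [5:7] "ee" (len 2) => palindrome
Longest palindromic substring: "bcb" with length 3

3


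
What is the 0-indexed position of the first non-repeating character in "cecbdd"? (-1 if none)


Input: cecbdd
Character frequencies:
  'b': 1
  'c': 2
  'd': 2
  'e': 1
Scanning left to right for freq == 1:
  Position 0 ('c'): freq=2, skip
  Position 1 ('e'): unique! => answer = 1

1


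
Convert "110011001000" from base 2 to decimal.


Input: "110011001000" in base 2
Positional expansion:
  Digit '1' (value 1) x 2^11 = 2048
  Digit '1' (value 1) x 2^10 = 1024
  Digit '0' (value 0) x 2^9 = 0
  Digit '0' (value 0) x 2^8 = 0
  Digit '1' (value 1) x 2^7 = 128
  Digit '1' (value 1) x 2^6 = 64
  Digit '0' (value 0) x 2^5 = 0
  Digit '0' (value 0) x 2^4 = 0
  Digit '1' (value 1) x 2^3 = 8
  Digit '0' (value 0) x 2^2 = 0
  Digit '0' (value 0) x 2^1 = 0
  Digit '0' (value 0) x 2^0 = 0
Sum = 3272

3272


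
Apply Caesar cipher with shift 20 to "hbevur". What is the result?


Caesar cipher: shift "hbevur" by 20
  'h' (pos 7) + 20 = pos 1 = 'b'
  'b' (pos 1) + 20 = pos 21 = 'v'
  'e' (pos 4) + 20 = pos 24 = 'y'
  'v' (pos 21) + 20 = pos 15 = 'p'
  'u' (pos 20) + 20 = pos 14 = 'o'
  'r' (pos 17) + 20 = pos 11 = 'l'
Result: bvypol

bvypol


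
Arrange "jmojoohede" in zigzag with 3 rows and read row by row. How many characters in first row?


Zigzag "jmojoohede" into 3 rows:
Placing characters:
  'j' => row 0
  'm' => row 1
  'o' => row 2
  'j' => row 1
  'o' => row 0
  'o' => row 1
  'h' => row 2
  'e' => row 1
  'd' => row 0
  'e' => row 1
Rows:
  Row 0: "jod"
  Row 1: "mjoee"
  Row 2: "oh"
First row length: 3

3


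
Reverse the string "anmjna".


Input: anmjna
Reading characters right to left:
  Position 5: 'a'
  Position 4: 'n'
  Position 3: 'j'
  Position 2: 'm'
  Position 1: 'n'
  Position 0: 'a'
Reversed: anjmna

anjmna


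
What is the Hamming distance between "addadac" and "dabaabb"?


Comparing "addadac" and "dabaabb" position by position:
  Position 0: 'a' vs 'd' => differ
  Position 1: 'd' vs 'a' => differ
  Position 2: 'd' vs 'b' => differ
  Position 3: 'a' vs 'a' => same
  Position 4: 'd' vs 'a' => differ
  Position 5: 'a' vs 'b' => differ
  Position 6: 'c' vs 'b' => differ
Total differences (Hamming distance): 6

6


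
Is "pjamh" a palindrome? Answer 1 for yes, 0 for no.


Input: pjamh
Reversed: hmajp
  Compare pos 0 ('p') with pos 4 ('h'): MISMATCH
  Compare pos 1 ('j') with pos 3 ('m'): MISMATCH
Result: not a palindrome

0


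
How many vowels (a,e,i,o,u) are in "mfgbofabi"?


Input: mfgbofabi
Checking each character:
  'm' at position 0: consonant
  'f' at position 1: consonant
  'g' at position 2: consonant
  'b' at position 3: consonant
  'o' at position 4: vowel (running total: 1)
  'f' at position 5: consonant
  'a' at position 6: vowel (running total: 2)
  'b' at position 7: consonant
  'i' at position 8: vowel (running total: 3)
Total vowels: 3

3


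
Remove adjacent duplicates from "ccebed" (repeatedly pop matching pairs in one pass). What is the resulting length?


Input: ccebed
Stack-based adjacent duplicate removal:
  Read 'c': push. Stack: c
  Read 'c': matches stack top 'c' => pop. Stack: (empty)
  Read 'e': push. Stack: e
  Read 'b': push. Stack: eb
  Read 'e': push. Stack: ebe
  Read 'd': push. Stack: ebed
Final stack: "ebed" (length 4)

4


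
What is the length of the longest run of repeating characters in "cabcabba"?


Input: "cabcabba"
Scanning for longest run:
  Position 1 ('a'): new char, reset run to 1
  Position 2 ('b'): new char, reset run to 1
  Position 3 ('c'): new char, reset run to 1
  Position 4 ('a'): new char, reset run to 1
  Position 5 ('b'): new char, reset run to 1
  Position 6 ('b'): continues run of 'b', length=2
  Position 7 ('a'): new char, reset run to 1
Longest run: 'b' with length 2

2


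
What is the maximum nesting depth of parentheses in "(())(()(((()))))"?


Input: "(())(()(((()))))"
Tracking depth:
  Position 0 '(': depth becomes 1
  Position 1 '(': depth becomes 2
  Position 2 ')': depth becomes 1
  Position 3 ')': depth becomes 0
  Position 4 '(': depth becomes 1
  Position 5 '(': depth becomes 2
  Position 6 ')': depth becomes 1
  Position 7 '(': depth becomes 2
  Position 8 '(': depth becomes 3
  Position 9 '(': depth becomes 4
  Position 10 '(': depth becomes 5
  Position 11 ')': depth becomes 4
  Position 12 ')': depth becomes 3
  Position 13 ')': depth becomes 2
  Position 14 ')': depth becomes 1
  Position 15 ')': depth becomes 0
Maximum depth reached: 5

5
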